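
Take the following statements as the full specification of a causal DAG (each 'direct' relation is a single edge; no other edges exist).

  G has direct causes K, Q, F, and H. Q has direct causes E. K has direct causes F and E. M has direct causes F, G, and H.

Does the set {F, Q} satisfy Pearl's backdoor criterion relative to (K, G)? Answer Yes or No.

Yes

Backdoor paths from K to G (paths whose first edge points into K):
  P1: K <- E -> Q -> G
  P2: K <- F -> G
  P3: K <- F -> M <- H -> G
  P4: K <- F -> M <- G
Condition 1 (no descendant of K in the set): holds — descendants of K are {G, M}; none are in {F, Q}.
Condition 2 (every backdoor path blocked by {F, Q}):
  P1: blocked at chain node Q ∈ conditioning set.
  P2: blocked at fork node F ∈ conditioning set.
  P3: blocked at fork node F ∈ conditioning set.
  P4: blocked at fork node F ∈ conditioning set.
{F, Q} satisfies the backdoor criterion.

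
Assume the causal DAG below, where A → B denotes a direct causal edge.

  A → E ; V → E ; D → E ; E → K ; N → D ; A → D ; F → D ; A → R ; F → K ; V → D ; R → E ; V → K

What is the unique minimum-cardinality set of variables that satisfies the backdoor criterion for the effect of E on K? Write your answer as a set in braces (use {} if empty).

{F, V}

Variables eligible for adjustment (non-descendants of E, excluding E and K): {A, D, F, N, R, V}.
Backdoor paths from E to K:
  P1: E <- V -> D <- F -> K
  P2: E <- V -> K
  P3: E <- A -> D <- V -> K
  P4: E <- A -> D <- F -> K
  P5: E <- R <- A -> D <- V -> K
  P6: E <- R <- A -> D <- F -> K
  P7: E <- D <- V -> K
  P8: E <- D <- F -> K
The empty set is not sufficient: P2 (E <- V -> K) has no collider blocking it and no conditioned non-collider, so it is open.
Try {F, V}:
  P1: blocked at fork node V ∈ conditioning set.
  P2: blocked at fork node V ∈ conditioning set.
  P3: blocked at collider D (neither it nor any descendant is in the conditioning set).
  P4: blocked at collider D (neither it nor any descendant is in the conditioning set).
  P5: blocked at collider D (neither it nor any descendant is in the conditioning set).
  P6: blocked at collider D (neither it nor any descendant is in the conditioning set).
  P7: blocked at fork node V ∈ conditioning set.
  P8: blocked at fork node F ∈ conditioning set.
{F, V} contains no descendant of E and blocks every backdoor path.
Every element of {F, V} is needed (dropping F leaves P8 open; dropping V leaves P2 open), so no proper subset is valid.
Among all size-2 subsets of the eligible variables, only {F, V} blocks every backdoor path, so it is the unique smallest valid adjustment set.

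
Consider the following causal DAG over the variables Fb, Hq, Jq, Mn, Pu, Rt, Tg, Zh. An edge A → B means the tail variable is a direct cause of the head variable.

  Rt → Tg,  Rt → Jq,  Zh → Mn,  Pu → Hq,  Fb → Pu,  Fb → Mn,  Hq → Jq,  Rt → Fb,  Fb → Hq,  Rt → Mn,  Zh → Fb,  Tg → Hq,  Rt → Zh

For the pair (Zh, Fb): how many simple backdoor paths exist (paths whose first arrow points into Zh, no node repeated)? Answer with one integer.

A backdoor path from Zh to Fb is any simple undirected path whose first edge points into Zh (i.e. leaves Zh via a parent).
Parents of Zh: {Rt}.
Enumerating:
  P1: Zh <- Rt -> Fb
  P2: Zh <- Rt -> Tg -> Hq <- Fb
  P3: Zh <- Rt -> Tg -> Hq <- Pu <- Fb
  P4: Zh <- Rt -> Mn <- Fb
  P5: Zh <- Rt -> Jq <- Hq <- Fb
  P6: Zh <- Rt -> Jq <- Hq <- Pu <- Fb
That exhausts the simple backdoor paths. Count: 6.

6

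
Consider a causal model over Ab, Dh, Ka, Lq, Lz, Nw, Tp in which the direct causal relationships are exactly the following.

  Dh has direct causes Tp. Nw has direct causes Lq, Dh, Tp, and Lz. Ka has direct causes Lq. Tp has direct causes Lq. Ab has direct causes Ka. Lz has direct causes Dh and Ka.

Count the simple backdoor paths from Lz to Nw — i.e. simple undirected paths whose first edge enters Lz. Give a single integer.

A backdoor path from Lz to Nw is any simple undirected path whose first edge points into Lz (i.e. leaves Lz via a parent).
Parents of Lz: {Dh, Ka}.
Enumerating:
  P1: Lz <- Ka <- Lq -> Tp -> Dh -> Nw
  P2: Lz <- Ka <- Lq -> Tp -> Nw
  P3: Lz <- Ka <- Lq -> Nw
  P4: Lz <- Dh <- Tp <- Lq -> Nw
  P5: Lz <- Dh <- Tp -> Nw
  P6: Lz <- Dh -> Nw
That exhausts the simple backdoor paths. Count: 6.

6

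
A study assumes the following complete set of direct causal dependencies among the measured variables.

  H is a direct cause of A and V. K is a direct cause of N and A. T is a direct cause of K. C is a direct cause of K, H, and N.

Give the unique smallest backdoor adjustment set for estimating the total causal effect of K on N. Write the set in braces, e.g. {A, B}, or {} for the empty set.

{C}

Variables eligible for adjustment (non-descendants of K, excluding K and N): {C, H, T, V}.
Backdoor paths from K to N:
  P1: K <- C -> N
The empty set is not sufficient: P1 (K <- C -> N) has no collider blocking it and no conditioned non-collider, so it is open.
Try {C}:
  P1: blocked at fork node C ∈ conditioning set.
{C} contains no descendant of K and blocks every backdoor path.
No other singleton works — e.g. {T} leaves P1 open — so {C} is the unique smallest valid adjustment set.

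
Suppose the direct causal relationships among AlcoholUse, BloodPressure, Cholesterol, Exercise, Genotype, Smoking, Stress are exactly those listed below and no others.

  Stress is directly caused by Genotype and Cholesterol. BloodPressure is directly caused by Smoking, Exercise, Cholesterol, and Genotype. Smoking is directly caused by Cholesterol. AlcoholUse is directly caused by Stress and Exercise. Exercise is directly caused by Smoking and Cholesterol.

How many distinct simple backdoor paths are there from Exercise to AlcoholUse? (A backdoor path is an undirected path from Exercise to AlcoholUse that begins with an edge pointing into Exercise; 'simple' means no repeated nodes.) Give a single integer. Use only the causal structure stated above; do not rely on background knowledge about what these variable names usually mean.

7

A backdoor path from Exercise to AlcoholUse is any simple undirected path whose first edge points into Exercise (i.e. leaves Exercise via a parent).
Parents of Exercise: {Cholesterol, Smoking}.
Enumerating:
  P1: Exercise <- Cholesterol -> Smoking -> BloodPressure <- Genotype -> Stress -> AlcoholUse
  P2: Exercise <- Cholesterol -> Stress -> AlcoholUse
  P3: Exercise <- Cholesterol -> BloodPressure <- Genotype -> Stress -> AlcoholUse
  P4: Exercise <- Smoking <- Cholesterol -> Stress -> AlcoholUse
  P5: Exercise <- Smoking <- Cholesterol -> BloodPressure <- Genotype -> Stress -> AlcoholUse
  P6: Exercise <- Smoking -> BloodPressure <- Cholesterol -> Stress -> AlcoholUse
  P7: Exercise <- Smoking -> BloodPressure <- Genotype -> Stress -> AlcoholUse
That exhausts the simple backdoor paths. Count: 7.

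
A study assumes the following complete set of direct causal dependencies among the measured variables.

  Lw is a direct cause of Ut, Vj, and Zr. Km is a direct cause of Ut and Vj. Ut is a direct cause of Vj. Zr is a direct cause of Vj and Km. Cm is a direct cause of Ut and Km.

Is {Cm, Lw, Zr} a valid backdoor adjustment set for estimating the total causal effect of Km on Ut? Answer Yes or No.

Yes

Backdoor paths from Km to Ut (paths whose first edge points into Km):
  P1: Km <- Zr <- Lw -> Ut
  P2: Km <- Zr <- Lw -> Vj <- Ut
  P3: Km <- Zr -> Vj <- Lw -> Ut
  P4: Km <- Zr -> Vj <- Ut
  P5: Km <- Cm -> Ut
Condition 1 (no descendant of Km in the set): holds — descendants of Km are {Ut, Vj}; none are in {Cm, Lw, Zr}.
Condition 2 (every backdoor path blocked by {Cm, Lw, Zr}):
  P1: blocked at chain node Zr ∈ conditioning set.
  P2: blocked at chain node Zr ∈ conditioning set.
  P3: blocked at fork node Zr ∈ conditioning set.
  P4: blocked at fork node Zr ∈ conditioning set.
  P5: blocked at fork node Cm ∈ conditioning set.
{Cm, Lw, Zr} satisfies the backdoor criterion.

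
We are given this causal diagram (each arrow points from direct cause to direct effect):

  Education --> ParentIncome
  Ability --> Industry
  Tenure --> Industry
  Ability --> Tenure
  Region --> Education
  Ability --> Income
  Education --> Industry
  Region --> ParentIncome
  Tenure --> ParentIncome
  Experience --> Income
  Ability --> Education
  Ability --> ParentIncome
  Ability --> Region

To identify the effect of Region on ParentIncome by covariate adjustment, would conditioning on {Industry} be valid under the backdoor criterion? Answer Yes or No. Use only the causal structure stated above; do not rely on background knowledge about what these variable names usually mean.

No

Backdoor paths from Region to ParentIncome (paths whose first edge points into Region):
  P1: Region <- Ability -> Tenure -> ParentIncome
  P2: Region <- Ability -> Tenure -> Industry <- Education -> ParentIncome
  P3: Region <- Ability -> Education -> ParentIncome
  P4: Region <- Ability -> Education -> Industry <- Tenure -> ParentIncome
  P5: Region <- Ability -> ParentIncome
  P6: Region <- Ability -> Industry <- Tenure -> ParentIncome
  P7: Region <- Ability -> Industry <- Education -> ParentIncome
Condition 1 (no descendant of Region in the set): FAILS — Industry is a descendant of Region.
Condition 2 (every backdoor path blocked by {Industry}):
  P1: open — no interior node is in the conditioning set.
  P2: open — collider(s) Industry are conditioned on (or have a conditioned descendant) and no non-collider on the path is in the set.
  P3: open — no interior node is in the conditioning set.
  P4: open — collider(s) Industry are conditioned on (or have a conditioned descendant) and no non-collider on the path is in the set.
  P5: open — no interior node is in the conditioning set.
  P6: open — collider(s) Industry are conditioned on (or have a conditioned descendant) and no non-collider on the path is in the set.
  P7: open — collider(s) Industry are conditioned on (or have a conditioned descendant) and no non-collider on the path is in the set.
{Industry} does not satisfy the backdoor criterion.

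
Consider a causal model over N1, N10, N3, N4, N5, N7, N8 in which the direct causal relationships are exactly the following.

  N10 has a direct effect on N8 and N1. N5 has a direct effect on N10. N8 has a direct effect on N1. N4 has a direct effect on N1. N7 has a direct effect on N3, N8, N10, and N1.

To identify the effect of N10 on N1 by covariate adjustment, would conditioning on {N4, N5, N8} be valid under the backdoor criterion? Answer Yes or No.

Backdoor paths from N10 to N1 (paths whose first edge points into N10):
  P1: N10 <- N7 -> N8 -> N1
  P2: N10 <- N7 -> N1
Condition 1 (no descendant of N10 in the set): FAILS — N8 is a descendant of N10.
Condition 2 (every backdoor path blocked by {N4, N5, N8}):
  P1: blocked at chain node N8 ∈ conditioning set.
  P2: open — no interior node is in the conditioning set.
{N4, N5, N8} does not satisfy the backdoor criterion.

No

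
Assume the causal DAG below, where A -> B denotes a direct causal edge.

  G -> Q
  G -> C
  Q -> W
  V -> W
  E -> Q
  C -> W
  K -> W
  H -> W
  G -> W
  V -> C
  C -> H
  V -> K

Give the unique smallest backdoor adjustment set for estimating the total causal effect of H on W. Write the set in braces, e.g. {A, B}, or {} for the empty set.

Variables eligible for adjustment (non-descendants of H, excluding H and W): {C, E, G, K, Q, V}.
Backdoor paths from H to W:
  P1: H <- C <- V -> K -> W
  P2: H <- C <- V -> W
  P3: H <- C <- G -> Q -> W
  P4: H <- C <- G -> W
  P5: H <- C -> W
The empty set is not sufficient: P1 (H <- C <- V -> K -> W) has no collider blocking it and no conditioned non-collider, so it is open.
Try {C}:
  P1: blocked at chain node C ∈ conditioning set.
  P2: blocked at chain node C ∈ conditioning set.
  P3: blocked at chain node C ∈ conditioning set.
  P4: blocked at chain node C ∈ conditioning set.
  P5: blocked at fork node C ∈ conditioning set.
{C} contains no descendant of H and blocks every backdoor path.
No other singleton works — e.g. {V} leaves P3 open — so {C} is the unique smallest valid adjustment set.

{C}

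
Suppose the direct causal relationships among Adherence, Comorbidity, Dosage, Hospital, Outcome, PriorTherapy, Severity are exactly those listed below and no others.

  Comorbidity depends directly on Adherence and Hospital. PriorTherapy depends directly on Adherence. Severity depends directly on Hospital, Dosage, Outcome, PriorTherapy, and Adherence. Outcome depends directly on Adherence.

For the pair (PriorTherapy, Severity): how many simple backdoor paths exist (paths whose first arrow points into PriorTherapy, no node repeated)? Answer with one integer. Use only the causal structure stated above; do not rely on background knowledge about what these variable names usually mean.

3

A backdoor path from PriorTherapy to Severity is any simple undirected path whose first edge points into PriorTherapy (i.e. leaves PriorTherapy via a parent).
Parents of PriorTherapy: {Adherence}.
Enumerating:
  P1: PriorTherapy <- Adherence -> Comorbidity <- Hospital -> Severity
  P2: PriorTherapy <- Adherence -> Outcome -> Severity
  P3: PriorTherapy <- Adherence -> Severity
That exhausts the simple backdoor paths. Count: 3.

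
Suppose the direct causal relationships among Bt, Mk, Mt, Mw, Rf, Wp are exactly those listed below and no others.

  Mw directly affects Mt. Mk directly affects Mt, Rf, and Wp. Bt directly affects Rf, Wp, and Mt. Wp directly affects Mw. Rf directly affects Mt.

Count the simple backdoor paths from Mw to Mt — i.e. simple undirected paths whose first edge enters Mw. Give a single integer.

A backdoor path from Mw to Mt is any simple undirected path whose first edge points into Mw (i.e. leaves Mw via a parent).
Parents of Mw: {Wp}.
Enumerating:
  P1: Mw <- Wp <- Mk -> Rf <- Bt -> Mt
  P2: Mw <- Wp <- Mk -> Rf -> Mt
  P3: Mw <- Wp <- Mk -> Mt
  P4: Mw <- Wp <- Bt -> Rf <- Mk -> Mt
  P5: Mw <- Wp <- Bt -> Rf -> Mt
  P6: Mw <- Wp <- Bt -> Mt
That exhausts the simple backdoor paths. Count: 6.

6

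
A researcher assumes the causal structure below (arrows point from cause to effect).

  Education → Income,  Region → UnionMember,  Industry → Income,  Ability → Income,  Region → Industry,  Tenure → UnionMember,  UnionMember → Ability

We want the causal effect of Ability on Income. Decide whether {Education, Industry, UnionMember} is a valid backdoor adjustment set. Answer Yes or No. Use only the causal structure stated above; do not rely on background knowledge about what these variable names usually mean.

Backdoor paths from Ability to Income (paths whose first edge points into Ability):
  P1: Ability <- UnionMember <- Region -> Industry -> Income
Condition 1 (no descendant of Ability in the set): holds — descendants of Ability are {Income}; none are in {Education, Industry, UnionMember}.
Condition 2 (every backdoor path blocked by {Education, Industry, UnionMember}):
  P1: blocked at chain node UnionMember ∈ conditioning set.
{Education, Industry, UnionMember} satisfies the backdoor criterion.

Yes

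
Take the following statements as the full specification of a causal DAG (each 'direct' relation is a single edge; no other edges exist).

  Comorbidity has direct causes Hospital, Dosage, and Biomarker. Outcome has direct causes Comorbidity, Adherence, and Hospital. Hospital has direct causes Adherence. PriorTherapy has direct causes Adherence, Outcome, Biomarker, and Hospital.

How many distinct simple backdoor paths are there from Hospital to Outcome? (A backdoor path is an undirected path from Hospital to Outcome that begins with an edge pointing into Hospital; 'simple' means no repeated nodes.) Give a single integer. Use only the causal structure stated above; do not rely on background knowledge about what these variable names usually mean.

3

A backdoor path from Hospital to Outcome is any simple undirected path whose first edge points into Hospital (i.e. leaves Hospital via a parent).
Parents of Hospital: {Adherence}.
Enumerating:
  P1: Hospital <- Adherence -> Outcome
  P2: Hospital <- Adherence -> PriorTherapy <- Biomarker -> Comorbidity -> Outcome
  P3: Hospital <- Adherence -> PriorTherapy <- Outcome
That exhausts the simple backdoor paths. Count: 3.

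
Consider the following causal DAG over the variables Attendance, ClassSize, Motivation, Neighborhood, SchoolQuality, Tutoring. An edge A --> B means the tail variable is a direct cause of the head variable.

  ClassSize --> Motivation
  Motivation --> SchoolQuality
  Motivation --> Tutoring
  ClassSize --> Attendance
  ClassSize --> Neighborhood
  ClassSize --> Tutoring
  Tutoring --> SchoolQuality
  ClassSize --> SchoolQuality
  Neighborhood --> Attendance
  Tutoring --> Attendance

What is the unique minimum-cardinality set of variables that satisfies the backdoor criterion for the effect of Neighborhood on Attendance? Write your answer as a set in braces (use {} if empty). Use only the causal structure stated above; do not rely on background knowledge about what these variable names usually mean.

Variables eligible for adjustment (non-descendants of Neighborhood, excluding Neighborhood and Attendance): {ClassSize, Motivation, SchoolQuality, Tutoring}.
Backdoor paths from Neighborhood to Attendance:
  P1: Neighborhood <- ClassSize -> Motivation -> Tutoring -> Attendance
  P2: Neighborhood <- ClassSize -> Motivation -> SchoolQuality <- Tutoring -> Attendance
  P3: Neighborhood <- ClassSize -> Tutoring -> Attendance
  P4: Neighborhood <- ClassSize -> SchoolQuality <- Motivation -> Tutoring -> Attendance
  P5: Neighborhood <- ClassSize -> SchoolQuality <- Tutoring -> Attendance
  P6: Neighborhood <- ClassSize -> Attendance
The empty set is not sufficient: P1 (Neighborhood <- ClassSize -> Motivation -> Tutoring -> Attendance) has no collider blocking it and no conditioned non-collider, so it is open.
Try {ClassSize}:
  P1: blocked at fork node ClassSize ∈ conditioning set.
  P2: blocked at fork node ClassSize ∈ conditioning set.
  P3: blocked at fork node ClassSize ∈ conditioning set.
  P4: blocked at fork node ClassSize ∈ conditioning set.
  P5: blocked at fork node ClassSize ∈ conditioning set.
  P6: blocked at fork node ClassSize ∈ conditioning set.
{ClassSize} contains no descendant of Neighborhood and blocks every backdoor path.
No other singleton works — e.g. {Motivation} leaves P3 open — so {ClassSize} is the unique smallest valid adjustment set.

{ClassSize}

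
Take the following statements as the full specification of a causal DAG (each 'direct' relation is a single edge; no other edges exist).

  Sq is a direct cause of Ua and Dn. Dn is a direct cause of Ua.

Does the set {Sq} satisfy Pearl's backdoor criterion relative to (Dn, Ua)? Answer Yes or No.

Backdoor paths from Dn to Ua (paths whose first edge points into Dn):
  P1: Dn <- Sq -> Ua
Condition 1 (no descendant of Dn in the set): holds — descendants of Dn are {Ua}; none are in {Sq}.
Condition 2 (every backdoor path blocked by {Sq}):
  P1: blocked at fork node Sq ∈ conditioning set.
{Sq} satisfies the backdoor criterion.

Yes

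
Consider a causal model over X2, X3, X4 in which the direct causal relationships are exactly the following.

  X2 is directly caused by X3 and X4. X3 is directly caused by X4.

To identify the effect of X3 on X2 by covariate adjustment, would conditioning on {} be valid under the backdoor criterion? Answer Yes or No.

Backdoor paths from X3 to X2 (paths whose first edge points into X3):
  P1: X3 <- X4 -> X2
Condition 1 (no descendant of X3 in the set): holds — descendants of X3 are {X2}; none are in {}.
Condition 2 (every backdoor path blocked by {}):
  P1: open — no interior node is in the conditioning set.
{} does not satisfy the backdoor criterion.

No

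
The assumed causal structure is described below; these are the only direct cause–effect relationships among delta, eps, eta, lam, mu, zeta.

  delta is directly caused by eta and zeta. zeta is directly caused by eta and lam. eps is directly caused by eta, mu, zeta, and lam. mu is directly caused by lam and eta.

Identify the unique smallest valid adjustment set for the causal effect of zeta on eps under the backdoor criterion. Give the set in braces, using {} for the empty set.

{eta, lam}

Variables eligible for adjustment (non-descendants of zeta, excluding zeta and eps): {eta, lam, mu}.
Backdoor paths from zeta to eps:
  P1: zeta <- lam -> mu <- eta -> eps
  P2: zeta <- lam -> mu -> eps
  P3: zeta <- lam -> eps
  P4: zeta <- eta -> mu <- lam -> eps
  P5: zeta <- eta -> mu -> eps
  P6: zeta <- eta -> eps
The empty set is not sufficient: P2 (zeta <- lam -> mu -> eps) has no collider blocking it and no conditioned non-collider, so it is open.
Try {eta, lam}:
  P1: blocked at fork node lam ∈ conditioning set.
  P2: blocked at fork node lam ∈ conditioning set.
  P3: blocked at fork node lam ∈ conditioning set.
  P4: blocked at fork node eta ∈ conditioning set.
  P5: blocked at fork node eta ∈ conditioning set.
  P6: blocked at fork node eta ∈ conditioning set.
{eta, lam} contains no descendant of zeta and blocks every backdoor path.
Every element of {eta, lam} is needed (dropping eta leaves P5 open; dropping lam leaves P2 open), so no proper subset is valid.
Among all size-2 subsets of the eligible variables, only {eta, lam} blocks every backdoor path, so it is the unique smallest valid adjustment set.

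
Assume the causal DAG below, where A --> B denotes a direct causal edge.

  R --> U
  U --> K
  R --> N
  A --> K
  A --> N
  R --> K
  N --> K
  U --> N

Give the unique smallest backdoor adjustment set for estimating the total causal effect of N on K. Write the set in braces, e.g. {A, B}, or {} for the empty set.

{A, R, U}

Variables eligible for adjustment (non-descendants of N, excluding N and K): {A, R, U}.
Backdoor paths from N to K:
  P1: N <- R -> U -> K
  P2: N <- R -> K
  P3: N <- A -> K
  P4: N <- U <- R -> K
  P5: N <- U -> K
The empty set is not sufficient: P1 (N <- R -> U -> K) has no collider blocking it and no conditioned non-collider, so it is open.
Try {A, R, U}:
  P1: blocked at fork node R ∈ conditioning set.
  P2: blocked at fork node R ∈ conditioning set.
  P3: blocked at fork node A ∈ conditioning set.
  P4: blocked at chain node U ∈ conditioning set.
  P5: blocked at fork node U ∈ conditioning set.
{A, R, U} contains no descendant of N and blocks every backdoor path.
Every element of {A, R, U} is needed (dropping A leaves P3 open; dropping R leaves P2 open; dropping U leaves P5 open), so no proper subset is valid.
Among all size-3 subsets of the eligible variables, only {A, R, U} blocks every backdoor path, so it is the unique smallest valid adjustment set.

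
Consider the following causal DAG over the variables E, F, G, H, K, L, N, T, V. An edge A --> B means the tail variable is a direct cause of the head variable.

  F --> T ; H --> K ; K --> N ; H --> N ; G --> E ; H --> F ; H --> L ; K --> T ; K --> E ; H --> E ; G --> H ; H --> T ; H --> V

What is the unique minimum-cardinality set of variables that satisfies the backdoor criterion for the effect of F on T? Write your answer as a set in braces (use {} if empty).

{H}

Variables eligible for adjustment (non-descendants of F, excluding F and T): {E, G, H, K, L, N, V}.
Backdoor paths from F to T:
  P1: F <- H <- G -> E <- K -> T
  P2: F <- H -> K -> T
  P3: F <- H -> E <- K -> T
  P4: F <- H -> T
  P5: F <- H -> N <- K -> T
The empty set is not sufficient: P2 (F <- H -> K -> T) has no collider blocking it and no conditioned non-collider, so it is open.
Try {H}:
  P1: blocked at chain node H ∈ conditioning set.
  P2: blocked at fork node H ∈ conditioning set.
  P3: blocked at fork node H ∈ conditioning set.
  P4: blocked at fork node H ∈ conditioning set.
  P5: blocked at fork node H ∈ conditioning set.
{H} contains no descendant of F and blocks every backdoor path.
No other singleton works — e.g. {G} leaves P2 open — so {H} is the unique smallest valid adjustment set.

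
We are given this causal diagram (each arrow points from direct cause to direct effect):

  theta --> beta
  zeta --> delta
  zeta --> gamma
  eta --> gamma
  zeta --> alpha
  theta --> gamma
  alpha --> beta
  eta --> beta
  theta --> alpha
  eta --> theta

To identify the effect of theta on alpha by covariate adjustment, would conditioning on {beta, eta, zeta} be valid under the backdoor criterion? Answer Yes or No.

No

Backdoor paths from theta to alpha (paths whose first edge points into theta):
  P1: theta <- eta -> gamma <- zeta -> alpha
  P2: theta <- eta -> beta <- alpha
Condition 1 (no descendant of theta in the set): FAILS — beta is a descendant of theta.
Condition 2 (every backdoor path blocked by {beta, eta, zeta}):
  P1: blocked at fork node eta ∈ conditioning set.
  P2: blocked at fork node eta ∈ conditioning set.
{beta, eta, zeta} does not satisfy the backdoor criterion.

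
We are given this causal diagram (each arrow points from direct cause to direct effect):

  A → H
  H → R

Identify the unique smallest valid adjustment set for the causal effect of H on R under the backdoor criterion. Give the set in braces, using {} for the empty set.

Variables eligible for adjustment (non-descendants of H, excluding H and R): {A}.
Backdoor paths from H to R:
  (none)
With no backdoor paths the empty set already satisfies the criterion, and it is trivially minimal.

{}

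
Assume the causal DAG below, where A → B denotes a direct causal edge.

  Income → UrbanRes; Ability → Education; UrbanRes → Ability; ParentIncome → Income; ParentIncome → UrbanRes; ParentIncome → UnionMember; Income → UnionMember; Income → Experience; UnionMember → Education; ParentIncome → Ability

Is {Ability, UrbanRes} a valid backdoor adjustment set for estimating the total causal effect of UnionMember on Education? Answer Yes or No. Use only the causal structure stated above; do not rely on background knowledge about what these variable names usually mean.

Backdoor paths from UnionMember to Education (paths whose first edge points into UnionMember):
  P1: UnionMember <- ParentIncome -> Income -> UrbanRes -> Ability -> Education
  P2: UnionMember <- ParentIncome -> UrbanRes -> Ability -> Education
  P3: UnionMember <- ParentIncome -> Ability -> Education
  P4: UnionMember <- Income <- ParentIncome -> UrbanRes -> Ability -> Education
  P5: UnionMember <- Income <- ParentIncome -> Ability -> Education
  P6: UnionMember <- Income -> UrbanRes <- ParentIncome -> Ability -> Education
  P7: UnionMember <- Income -> UrbanRes -> Ability -> Education
Condition 1 (no descendant of UnionMember in the set): holds — descendants of UnionMember are {Education}; none are in {Ability, UrbanRes}.
Condition 2 (every backdoor path blocked by {Ability, UrbanRes}):
  P1: blocked at chain node UrbanRes ∈ conditioning set.
  P2: blocked at chain node UrbanRes ∈ conditioning set.
  P3: blocked at chain node Ability ∈ conditioning set.
  P4: blocked at chain node UrbanRes ∈ conditioning set.
  P5: blocked at chain node Ability ∈ conditioning set.
  P6: blocked at chain node Ability ∈ conditioning set.
  P7: blocked at chain node UrbanRes ∈ conditioning set.
{Ability, UrbanRes} satisfies the backdoor criterion.

Yes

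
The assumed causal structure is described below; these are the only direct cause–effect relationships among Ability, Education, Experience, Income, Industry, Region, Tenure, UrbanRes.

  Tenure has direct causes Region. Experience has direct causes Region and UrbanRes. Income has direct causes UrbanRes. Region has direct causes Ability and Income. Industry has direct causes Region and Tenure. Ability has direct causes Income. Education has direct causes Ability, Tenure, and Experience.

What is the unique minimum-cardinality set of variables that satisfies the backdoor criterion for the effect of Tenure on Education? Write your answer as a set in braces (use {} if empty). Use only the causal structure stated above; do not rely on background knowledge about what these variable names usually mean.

{Region}

Variables eligible for adjustment (non-descendants of Tenure, excluding Tenure and Education): {Ability, Experience, Income, Region, UrbanRes}.
Backdoor paths from Tenure to Education:
  P1: Tenure <- Region <- Income <- UrbanRes -> Experience -> Education
  P2: Tenure <- Region <- Income -> Ability -> Education
  P3: Tenure <- Region <- Ability <- Income <- UrbanRes -> Experience -> Education
  P4: Tenure <- Region <- Ability -> Education
  P5: Tenure <- Region -> Experience <- UrbanRes -> Income -> Ability -> Education
  P6: Tenure <- Region -> Experience -> Education
The empty set is not sufficient: P1 (Tenure <- Region <- Income <- UrbanRes -> Experience -> Education) has no collider blocking it and no conditioned non-collider, so it is open.
Try {Region}:
  P1: blocked at chain node Region ∈ conditioning set.
  P2: blocked at chain node Region ∈ conditioning set.
  P3: blocked at chain node Region ∈ conditioning set.
  P4: blocked at chain node Region ∈ conditioning set.
  P5: blocked at fork node Region ∈ conditioning set.
  P6: blocked at fork node Region ∈ conditioning set.
{Region} contains no descendant of Tenure and blocks every backdoor path.
No other singleton works — e.g. {UrbanRes} leaves P2 open — so {Region} is the unique smallest valid adjustment set.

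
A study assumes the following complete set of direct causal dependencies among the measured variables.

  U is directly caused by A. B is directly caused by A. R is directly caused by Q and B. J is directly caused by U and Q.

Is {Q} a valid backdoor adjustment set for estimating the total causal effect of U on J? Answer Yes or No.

Yes

Backdoor paths from U to J (paths whose first edge points into U):
  P1: U <- A -> B -> R <- Q -> J
Condition 1 (no descendant of U in the set): holds — descendants of U are {J}; none are in {Q}.
Condition 2 (every backdoor path blocked by {Q}):
  P1: blocked at collider R (neither it nor any descendant is in the conditioning set).
{Q} satisfies the backdoor criterion.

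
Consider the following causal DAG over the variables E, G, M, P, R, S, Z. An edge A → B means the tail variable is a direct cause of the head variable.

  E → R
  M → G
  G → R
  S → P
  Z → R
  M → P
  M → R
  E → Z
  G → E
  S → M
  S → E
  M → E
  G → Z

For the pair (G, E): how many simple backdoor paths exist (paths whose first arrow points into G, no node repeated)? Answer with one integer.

A backdoor path from G to E is any simple undirected path whose first edge points into G (i.e. leaves G via a parent).
Parents of G: {M}.
Enumerating:
  P1: G <- M <- S -> E
  P2: G <- M -> E
  P3: G <- M -> R <- E
  P4: G <- M -> R <- Z <- E
  P5: G <- M -> P <- S -> E
That exhausts the simple backdoor paths. Count: 5.

5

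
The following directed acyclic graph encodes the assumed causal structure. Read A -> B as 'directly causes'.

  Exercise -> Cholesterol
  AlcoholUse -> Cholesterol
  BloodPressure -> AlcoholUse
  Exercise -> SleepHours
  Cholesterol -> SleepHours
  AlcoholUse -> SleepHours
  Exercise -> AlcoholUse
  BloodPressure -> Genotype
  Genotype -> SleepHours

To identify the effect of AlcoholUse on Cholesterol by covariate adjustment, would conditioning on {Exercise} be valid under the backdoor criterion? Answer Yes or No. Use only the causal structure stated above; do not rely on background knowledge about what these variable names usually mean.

Yes

Backdoor paths from AlcoholUse to Cholesterol (paths whose first edge points into AlcoholUse):
  P1: AlcoholUse <- BloodPressure -> Genotype -> SleepHours <- Exercise -> Cholesterol
  P2: AlcoholUse <- BloodPressure -> Genotype -> SleepHours <- Cholesterol
  P3: AlcoholUse <- Exercise -> Cholesterol
  P4: AlcoholUse <- Exercise -> SleepHours <- Cholesterol
Condition 1 (no descendant of AlcoholUse in the set): holds — descendants of AlcoholUse are {Cholesterol, SleepHours}; none are in {Exercise}.
Condition 2 (every backdoor path blocked by {Exercise}):
  P1: blocked at collider SleepHours (neither it nor any descendant is in the conditioning set).
  P2: blocked at collider SleepHours (neither it nor any descendant is in the conditioning set).
  P3: blocked at fork node Exercise ∈ conditioning set.
  P4: blocked at fork node Exercise ∈ conditioning set.
{Exercise} satisfies the backdoor criterion.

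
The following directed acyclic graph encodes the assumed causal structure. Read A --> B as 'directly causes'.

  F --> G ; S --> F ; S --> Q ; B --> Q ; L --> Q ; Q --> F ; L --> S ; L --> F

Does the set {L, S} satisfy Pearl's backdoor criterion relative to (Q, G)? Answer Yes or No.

Yes

Backdoor paths from Q to G (paths whose first edge points into Q):
  P1: Q <- L -> S -> F -> G
  P2: Q <- L -> F -> G
  P3: Q <- S <- L -> F -> G
  P4: Q <- S -> F -> G
Condition 1 (no descendant of Q in the set): holds — descendants of Q are {F, G}; none are in {L, S}.
Condition 2 (every backdoor path blocked by {L, S}):
  P1: blocked at fork node L ∈ conditioning set.
  P2: blocked at fork node L ∈ conditioning set.
  P3: blocked at chain node S ∈ conditioning set.
  P4: blocked at fork node S ∈ conditioning set.
{L, S} satisfies the backdoor criterion.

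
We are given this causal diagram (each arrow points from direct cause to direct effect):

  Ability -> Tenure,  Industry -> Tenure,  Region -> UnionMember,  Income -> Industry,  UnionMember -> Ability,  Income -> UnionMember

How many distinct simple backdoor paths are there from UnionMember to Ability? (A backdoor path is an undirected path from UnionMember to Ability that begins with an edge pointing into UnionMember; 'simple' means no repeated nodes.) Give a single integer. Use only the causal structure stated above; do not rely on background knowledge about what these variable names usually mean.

1

A backdoor path from UnionMember to Ability is any simple undirected path whose first edge points into UnionMember (i.e. leaves UnionMember via a parent).
Parents of UnionMember: {Income, Region}.
Enumerating:
  P1: UnionMember <- Income -> Industry -> Tenure <- Ability
That exhausts the simple backdoor paths. Count: 1.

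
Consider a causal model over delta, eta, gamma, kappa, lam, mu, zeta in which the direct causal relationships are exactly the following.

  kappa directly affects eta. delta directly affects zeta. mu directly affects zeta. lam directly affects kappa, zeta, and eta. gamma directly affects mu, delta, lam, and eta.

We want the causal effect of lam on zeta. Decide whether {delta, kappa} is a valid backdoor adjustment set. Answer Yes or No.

Backdoor paths from lam to zeta (paths whose first edge points into lam):
  P1: lam <- gamma -> delta -> zeta
  P2: lam <- gamma -> mu -> zeta
Condition 1 (no descendant of lam in the set): FAILS — kappa is a descendant of lam.
Condition 2 (every backdoor path blocked by {delta, kappa}):
  P1: blocked at chain node delta ∈ conditioning set.
  P2: open — no interior node is in the conditioning set.
{delta, kappa} does not satisfy the backdoor criterion.

No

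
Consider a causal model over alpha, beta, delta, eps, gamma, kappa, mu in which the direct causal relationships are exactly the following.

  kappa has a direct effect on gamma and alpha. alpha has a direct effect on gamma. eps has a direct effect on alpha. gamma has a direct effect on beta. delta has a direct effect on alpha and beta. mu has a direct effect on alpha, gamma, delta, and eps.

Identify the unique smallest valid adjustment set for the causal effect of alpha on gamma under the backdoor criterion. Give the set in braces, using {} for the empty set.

Variables eligible for adjustment (non-descendants of alpha, excluding alpha and gamma): {delta, eps, kappa, mu}.
Backdoor paths from alpha to gamma:
  P1: alpha <- mu -> delta -> beta <- gamma
  P2: alpha <- mu -> gamma
  P3: alpha <- kappa -> gamma
  P4: alpha <- delta <- mu -> gamma
  P5: alpha <- delta -> beta <- gamma
  P6: alpha <- eps <- mu -> delta -> beta <- gamma
  P7: alpha <- eps <- mu -> gamma
The empty set is not sufficient: P2 (alpha <- mu -> gamma) has no collider blocking it and no conditioned non-collider, so it is open.
Try {kappa, mu}:
  P1: blocked at fork node mu ∈ conditioning set.
  P2: blocked at fork node mu ∈ conditioning set.
  P3: blocked at fork node kappa ∈ conditioning set.
  P4: blocked at fork node mu ∈ conditioning set.
  P5: blocked at collider beta (neither it nor any descendant is in the conditioning set).
  P6: blocked at fork node mu ∈ conditioning set.
  P7: blocked at fork node mu ∈ conditioning set.
{kappa, mu} contains no descendant of alpha and blocks every backdoor path.
Every element of {kappa, mu} is needed (dropping kappa leaves P3 open; dropping mu leaves P2 open), so no proper subset is valid.
Among all size-2 subsets of the eligible variables, only {kappa, mu} blocks every backdoor path, so it is the unique smallest valid adjustment set.

{kappa, mu}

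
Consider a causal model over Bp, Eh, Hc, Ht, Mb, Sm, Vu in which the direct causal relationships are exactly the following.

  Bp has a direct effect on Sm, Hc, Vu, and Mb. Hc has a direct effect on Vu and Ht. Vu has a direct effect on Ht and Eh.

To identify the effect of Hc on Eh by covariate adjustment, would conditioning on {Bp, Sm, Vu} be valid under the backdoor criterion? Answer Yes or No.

Backdoor paths from Hc to Eh (paths whose first edge points into Hc):
  P1: Hc <- Bp -> Vu -> Eh
Condition 1 (no descendant of Hc in the set): FAILS — Vu is a descendant of Hc.
Condition 2 (every backdoor path blocked by {Bp, Sm, Vu}):
  P1: blocked at fork node Bp ∈ conditioning set.
{Bp, Sm, Vu} does not satisfy the backdoor criterion.

No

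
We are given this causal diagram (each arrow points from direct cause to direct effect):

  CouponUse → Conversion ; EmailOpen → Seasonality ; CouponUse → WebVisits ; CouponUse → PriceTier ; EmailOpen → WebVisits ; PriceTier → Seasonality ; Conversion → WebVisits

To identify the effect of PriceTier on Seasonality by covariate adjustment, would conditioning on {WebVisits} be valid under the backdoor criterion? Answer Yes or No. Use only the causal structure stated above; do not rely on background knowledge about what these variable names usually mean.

No

Backdoor paths from PriceTier to Seasonality (paths whose first edge points into PriceTier):
  P1: PriceTier <- CouponUse -> Conversion -> WebVisits <- EmailOpen -> Seasonality
  P2: PriceTier <- CouponUse -> WebVisits <- EmailOpen -> Seasonality
Condition 1 (no descendant of PriceTier in the set): holds — descendants of PriceTier are {Seasonality}; none are in {WebVisits}.
Condition 2 (every backdoor path blocked by {WebVisits}):
  P1: open — collider(s) WebVisits are conditioned on (or have a conditioned descendant) and no non-collider on the path is in the set.
  P2: open — collider(s) WebVisits are conditioned on (or have a conditioned descendant) and no non-collider on the path is in the set.
{WebVisits} does not satisfy the backdoor criterion.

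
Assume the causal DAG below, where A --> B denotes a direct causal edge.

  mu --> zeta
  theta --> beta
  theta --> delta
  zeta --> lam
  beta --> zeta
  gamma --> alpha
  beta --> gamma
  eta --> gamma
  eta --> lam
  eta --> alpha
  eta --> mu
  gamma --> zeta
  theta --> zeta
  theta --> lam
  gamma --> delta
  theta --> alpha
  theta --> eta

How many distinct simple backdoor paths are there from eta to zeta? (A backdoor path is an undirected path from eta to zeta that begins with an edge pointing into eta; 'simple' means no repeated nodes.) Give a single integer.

A backdoor path from eta to zeta is any simple undirected path whose first edge points into eta (i.e. leaves eta via a parent).
Parents of eta: {theta}.
Enumerating:
  P1: eta <- theta -> beta -> gamma -> zeta
  P2: eta <- theta -> beta -> zeta
  P3: eta <- theta -> zeta
  P4: eta <- theta -> lam <- zeta
  P5: eta <- theta -> delta <- gamma <- beta -> zeta
  P6: eta <- theta -> delta <- gamma -> zeta
  P7: eta <- theta -> alpha <- gamma <- beta -> zeta
  P8: eta <- theta -> alpha <- gamma -> zeta
That exhausts the simple backdoor paths. Count: 8.

8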